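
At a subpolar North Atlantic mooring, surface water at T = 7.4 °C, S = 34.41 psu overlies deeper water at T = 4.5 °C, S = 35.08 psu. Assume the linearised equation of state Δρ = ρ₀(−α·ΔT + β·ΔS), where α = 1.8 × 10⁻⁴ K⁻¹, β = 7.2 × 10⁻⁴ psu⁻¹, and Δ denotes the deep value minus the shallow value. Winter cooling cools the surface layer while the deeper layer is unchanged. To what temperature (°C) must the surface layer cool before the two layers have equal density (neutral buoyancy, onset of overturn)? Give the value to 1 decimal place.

Neutral buoyancy requires Δρ = 0, i.e. −α(T_deep − T_surf′) + β(S_deep − S_surf) = 0.
T_surf′ = T_deep − (β/α)·ΔS = 4.5 − (7.2 × 10⁻⁴/1.8 × 10⁻⁴)·(+0.67) = 1.820 °C.
Cooling required: 7.4 − (1.820) = 5.580 °C.

1.8 °C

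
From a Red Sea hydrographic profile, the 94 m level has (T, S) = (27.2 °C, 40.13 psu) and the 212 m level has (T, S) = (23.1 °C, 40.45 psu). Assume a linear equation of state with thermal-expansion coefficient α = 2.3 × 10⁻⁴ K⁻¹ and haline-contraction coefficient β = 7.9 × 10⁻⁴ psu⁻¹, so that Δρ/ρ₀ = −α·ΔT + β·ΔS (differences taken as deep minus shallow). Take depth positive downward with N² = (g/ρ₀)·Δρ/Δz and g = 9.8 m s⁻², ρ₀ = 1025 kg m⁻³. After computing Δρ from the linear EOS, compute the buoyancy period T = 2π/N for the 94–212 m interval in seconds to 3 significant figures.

630 s

ΔT = -4.1 K, ΔS = +0.32 psu (deep − shallow).
Δρ/ρ₀ = −αΔT + βΔS = 9.43 × 10⁻⁴ + 2.528 × 10⁻⁴ = 1.1958 × 10⁻³, so Δρ ≈ 1.226 kg m⁻³.
N² = (g/ρ₀)·Δρ/Δz = g·(Δρ/ρ₀)/Δz = 9.8 × 1.1958 × 10⁻³ / 118 = 9.9312 × 10⁻⁵ s⁻².
N = √(9.9312 × 10⁻⁵) = 9.9655 × 10⁻³ rad s⁻¹ → T = 2π/N = 630.49 s ≈ 630 s.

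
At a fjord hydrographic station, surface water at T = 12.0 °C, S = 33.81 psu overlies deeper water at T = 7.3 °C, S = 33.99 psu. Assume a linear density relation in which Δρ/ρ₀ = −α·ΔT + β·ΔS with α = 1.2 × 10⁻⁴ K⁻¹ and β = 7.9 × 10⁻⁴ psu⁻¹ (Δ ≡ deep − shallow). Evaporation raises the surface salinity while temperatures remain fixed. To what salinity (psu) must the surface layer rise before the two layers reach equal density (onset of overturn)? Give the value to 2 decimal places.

34.70 psu

Neutral buoyancy requires −α(T_deep − T_surf) + β(S_deep − S_surf′) = 0.
S_surf′ = S_deep − (α/β)·ΔT = 33.99 − (1.2 × 10⁻⁴/7.9 × 10⁻⁴)·(-4.7) = 34.7039 psu.
Increase required: 34.7039 − 33.81 = 0.8939 psu.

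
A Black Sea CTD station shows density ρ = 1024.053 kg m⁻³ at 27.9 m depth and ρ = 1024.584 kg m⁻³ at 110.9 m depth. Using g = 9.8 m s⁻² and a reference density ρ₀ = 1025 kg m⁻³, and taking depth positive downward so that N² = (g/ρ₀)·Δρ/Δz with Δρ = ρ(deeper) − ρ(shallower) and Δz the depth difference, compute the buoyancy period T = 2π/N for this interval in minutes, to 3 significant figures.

Δρ = 1024.584 − 1024.053 = 0.531 kg m⁻³ over Δz = 110.9 − 27.9 = 83 m.
N² = (9.8/1025) × (0.531/83) = 6.1167 × 10⁻⁵ s⁻².
N = √(6.1167 × 10⁻⁵) = 7.8209 × 10⁻³ rad s⁻¹, so T = 2π/N = 803.38 s = 13.390 min ≈ 13.4 min.

13.4 min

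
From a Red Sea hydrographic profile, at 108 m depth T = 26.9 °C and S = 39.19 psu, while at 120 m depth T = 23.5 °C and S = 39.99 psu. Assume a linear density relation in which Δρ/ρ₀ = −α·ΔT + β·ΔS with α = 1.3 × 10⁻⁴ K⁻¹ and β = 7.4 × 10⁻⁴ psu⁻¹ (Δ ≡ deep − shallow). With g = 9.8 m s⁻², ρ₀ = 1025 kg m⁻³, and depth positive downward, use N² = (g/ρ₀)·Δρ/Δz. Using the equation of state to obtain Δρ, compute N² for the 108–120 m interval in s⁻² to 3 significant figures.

ΔT = -3.4 K, ΔS = +0.80 psu (deep − shallow).
Δρ/ρ₀ = −αΔT + βΔS = 4.42 × 10⁻⁴ + 5.92 × 10⁻⁴ = 1.034 × 10⁻³, so Δρ ≈ 1.060 kg m⁻³.
N² = (g/ρ₀)·Δρ/Δz = g·(Δρ/ρ₀)/Δz = 9.8 × 1.034 × 10⁻³ / 12 = 8.4443 × 10⁻⁴ s⁻² ≈ 8.44 × 10⁻⁴ s⁻².

8.44 × 10⁻⁴ s⁻²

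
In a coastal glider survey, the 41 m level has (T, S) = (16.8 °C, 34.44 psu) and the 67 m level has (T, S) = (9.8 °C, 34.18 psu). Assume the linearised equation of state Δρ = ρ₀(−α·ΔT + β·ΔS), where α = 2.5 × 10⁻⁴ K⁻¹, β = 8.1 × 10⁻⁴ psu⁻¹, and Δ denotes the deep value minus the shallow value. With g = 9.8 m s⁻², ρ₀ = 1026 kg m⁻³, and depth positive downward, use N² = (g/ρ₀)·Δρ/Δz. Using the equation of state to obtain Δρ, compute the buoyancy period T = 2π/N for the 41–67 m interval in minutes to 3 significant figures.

4.35 min

ΔT = -7.0 K, ΔS = -0.26 psu (deep − shallow).
Δρ/ρ₀ = −αΔT + βΔS = 1.75 × 10⁻³ − 2.106 × 10⁻⁴ = 1.5394 × 10⁻³, so Δρ ≈ 1.579 kg m⁻³.
N² = (g/ρ₀)·Δρ/Δz = g·(Δρ/ρ₀)/Δz = 9.8 × 1.5394 × 10⁻³ / 26 = 5.8024 × 10⁻⁴ s⁻².
N = √(5.8024 × 10⁻⁴) = 0.024088 rad s⁻¹ → T = 2π/N = 260.84 s = 4.3473 min ≈ 4.35 min.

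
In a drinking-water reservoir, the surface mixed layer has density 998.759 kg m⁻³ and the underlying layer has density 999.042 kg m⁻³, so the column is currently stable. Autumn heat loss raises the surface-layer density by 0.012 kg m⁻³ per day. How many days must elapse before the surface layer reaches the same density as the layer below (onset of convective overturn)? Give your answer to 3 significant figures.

23.6 days

Density deficit of the surface layer: 999.042 − 998.759 = 0.283 kg m⁻³.
Required change = 0.283 / 0.012 = 23.6 days.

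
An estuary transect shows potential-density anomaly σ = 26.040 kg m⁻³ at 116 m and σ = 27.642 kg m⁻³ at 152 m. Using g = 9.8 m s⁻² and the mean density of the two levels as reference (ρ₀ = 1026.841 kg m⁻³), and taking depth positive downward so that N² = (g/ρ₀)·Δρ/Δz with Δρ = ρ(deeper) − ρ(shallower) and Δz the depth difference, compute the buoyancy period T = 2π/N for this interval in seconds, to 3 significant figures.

Δρ = 1027.642 − 1026.040 = 1.602 kg m⁻³ over Δz = 152 − 116 = 36 m.
N² = (9.8/1026.841) × (1.602/36) = 4.2470 × 10⁻⁴ s⁻².
N = √(4.2470 × 10⁻⁴) = 0.020608 rad s⁻¹, so T = 2π/N = 304.89 s ≈ 305 s.

305 s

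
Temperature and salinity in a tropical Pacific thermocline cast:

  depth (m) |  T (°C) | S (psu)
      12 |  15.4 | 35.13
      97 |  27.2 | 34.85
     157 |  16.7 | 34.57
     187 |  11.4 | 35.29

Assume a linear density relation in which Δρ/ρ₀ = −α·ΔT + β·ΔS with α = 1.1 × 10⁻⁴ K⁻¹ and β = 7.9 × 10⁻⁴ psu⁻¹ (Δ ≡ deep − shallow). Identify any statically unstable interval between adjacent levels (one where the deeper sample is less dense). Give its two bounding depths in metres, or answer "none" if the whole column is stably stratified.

12–97 m

Evaluate Δρ/ρ₀ = −αΔT + βΔS across each adjacent pair:
  12–97 m: −αΔT+βΔS = −(1.1 × 10⁻⁴)(+11.8)+(7.9 × 10⁻⁴)(-0.28) = -1.5 × 10⁻³ → UNSTABLE
  97–157 m: −αΔT+βΔS = −(1.1 × 10⁻⁴)(-10.5)+(7.9 × 10⁻⁴)(-0.28) = 9.3 × 10⁻⁴ → stable
  157–187 m: −αΔT+βΔS = −(1.1 × 10⁻⁴)(-5.3)+(7.9 × 10⁻⁴)(+0.72) = 1.2 × 10⁻³ → stable
The 12–97 m interval has Δρ < 0: lighter water underlies denser water.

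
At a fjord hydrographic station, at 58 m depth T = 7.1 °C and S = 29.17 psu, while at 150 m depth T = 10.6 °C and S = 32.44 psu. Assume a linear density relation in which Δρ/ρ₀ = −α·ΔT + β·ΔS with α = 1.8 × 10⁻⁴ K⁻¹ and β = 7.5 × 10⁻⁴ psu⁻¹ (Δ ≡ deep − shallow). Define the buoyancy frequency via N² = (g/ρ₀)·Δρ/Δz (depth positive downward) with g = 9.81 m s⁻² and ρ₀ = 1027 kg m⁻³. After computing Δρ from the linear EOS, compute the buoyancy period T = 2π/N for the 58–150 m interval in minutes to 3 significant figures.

7.51 min

ΔT = +3.5 K, ΔS = +3.27 psu (deep − shallow).
Δρ/ρ₀ = −αΔT + βΔS = -6.30 × 10⁻⁴ + 2.4525 × 10⁻³ = 1.8225 × 10⁻³, so Δρ ≈ 1.872 kg m⁻³.
N² = (g/ρ₀)·Δρ/Δz = g·(Δρ/ρ₀)/Δz = 9.81 × 1.8225 × 10⁻³ / 92 = 1.9433 × 10⁻⁴ s⁻².
N = √(1.9433 × 10⁻⁴) = 0.013940 rad s⁻¹ → T = 2π/N = 450.73 s = 7.5122 min ≈ 7.51 min.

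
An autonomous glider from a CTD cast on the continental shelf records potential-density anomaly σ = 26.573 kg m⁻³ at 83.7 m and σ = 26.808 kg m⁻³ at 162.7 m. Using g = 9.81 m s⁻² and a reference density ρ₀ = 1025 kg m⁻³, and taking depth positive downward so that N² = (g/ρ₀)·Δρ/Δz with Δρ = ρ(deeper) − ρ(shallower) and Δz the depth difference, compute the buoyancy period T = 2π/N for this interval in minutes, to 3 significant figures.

19.6 min

Δρ = 1026.808 − 1026.573 = 0.235 kg m⁻³ over Δz = 162.7 − 83.7 = 79 m.
N² = (9.81/1025) × (0.235/79) = 2.8470 × 10⁻⁵ s⁻².
N = √(2.8470 × 10⁻⁵) = 5.3357 × 10⁻³ rad s⁻¹, so T = 2π/N = 1.1776 × 10³ s = 19.627 min ≈ 19.6 min.
Since Δρ > 0 the layer is stably stratified.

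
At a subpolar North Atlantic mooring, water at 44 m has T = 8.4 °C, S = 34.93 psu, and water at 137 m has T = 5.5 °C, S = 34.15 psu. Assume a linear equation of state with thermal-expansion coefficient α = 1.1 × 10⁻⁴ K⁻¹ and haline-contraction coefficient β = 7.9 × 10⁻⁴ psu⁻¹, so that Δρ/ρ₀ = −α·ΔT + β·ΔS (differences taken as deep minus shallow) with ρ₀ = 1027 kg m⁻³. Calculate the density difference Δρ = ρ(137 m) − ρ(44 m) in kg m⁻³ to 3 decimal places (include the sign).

-0.305 kg m⁻³

ΔT = -2.9 K, ΔS = -0.78 psu (deep − shallow).
Δρ/ρ₀ = −(1.1 × 10⁻⁴)(-2.9) + (7.9 × 10⁻⁴)(-0.78) = -2.972 × 10⁻⁴.
Δρ = 1027 × (-2.972 × 10⁻⁴) = -0.305 kg m⁻³.
Negative Δρ: lighter below, statically unstable.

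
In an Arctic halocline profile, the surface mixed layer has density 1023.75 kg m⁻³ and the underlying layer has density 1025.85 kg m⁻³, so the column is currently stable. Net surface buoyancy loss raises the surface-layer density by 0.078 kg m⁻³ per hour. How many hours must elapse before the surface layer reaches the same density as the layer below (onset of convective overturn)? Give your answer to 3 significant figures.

Density deficit of the surface layer: 1025.85 − 1023.75 = 2.1 kg m⁻³.
Required change = 2.1 / 0.078 = 26.9 hours.

26.9 hours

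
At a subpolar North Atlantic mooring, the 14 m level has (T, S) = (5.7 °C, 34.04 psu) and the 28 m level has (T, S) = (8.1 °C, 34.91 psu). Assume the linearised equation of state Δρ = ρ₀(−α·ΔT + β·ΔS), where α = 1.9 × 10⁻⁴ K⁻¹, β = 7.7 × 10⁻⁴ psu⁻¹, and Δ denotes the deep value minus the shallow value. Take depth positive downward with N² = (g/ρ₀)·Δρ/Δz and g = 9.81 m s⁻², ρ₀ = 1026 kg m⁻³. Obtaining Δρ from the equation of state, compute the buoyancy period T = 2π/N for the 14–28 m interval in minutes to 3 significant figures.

ΔT = +2.4 K, ΔS = +0.87 psu (deep − shallow).
Δρ/ρ₀ = −αΔT + βΔS = -4.56 × 10⁻⁴ + 6.699 × 10⁻⁴ = 2.139 × 10⁻⁴, so Δρ ≈ 0.2195 kg m⁻³.
N² = (g/ρ₀)·Δρ/Δz = g·(Δρ/ρ₀)/Δz = 9.81 × 2.139 × 10⁻⁴ / 14 = 1.4988 × 10⁻⁴ s⁻².
N = √(1.4988 × 10⁻⁴) = 0.012243 rad s⁻¹ → T = 2π/N = 513.21 s = 8.5535 min ≈ 8.55 min.

8.55 min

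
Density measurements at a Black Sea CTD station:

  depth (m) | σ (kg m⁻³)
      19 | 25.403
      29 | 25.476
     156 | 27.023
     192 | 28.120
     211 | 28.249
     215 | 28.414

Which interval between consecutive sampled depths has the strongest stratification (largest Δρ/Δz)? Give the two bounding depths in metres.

Compute the density gradient over each adjacent pair:
  19–29 m: Δρ/Δz = 0.073/10 = 7.3 × 10⁻³ kg m⁻⁴
  29–156 m: Δρ/Δz = 1.547/127 = 0.012 kg m⁻⁴
  156–192 m: Δρ/Δz = 1.097/36 = 0.030 kg m⁻⁴
  192–211 m: Δρ/Δz = 0.129/19 = 6.8 × 10⁻³ kg m⁻⁴
  211–215 m: Δρ/Δz = 0.165/4 = 0.041 kg m⁻⁴
The largest gradient is in the 211–215 m interval — the pycnocline.

211–215 m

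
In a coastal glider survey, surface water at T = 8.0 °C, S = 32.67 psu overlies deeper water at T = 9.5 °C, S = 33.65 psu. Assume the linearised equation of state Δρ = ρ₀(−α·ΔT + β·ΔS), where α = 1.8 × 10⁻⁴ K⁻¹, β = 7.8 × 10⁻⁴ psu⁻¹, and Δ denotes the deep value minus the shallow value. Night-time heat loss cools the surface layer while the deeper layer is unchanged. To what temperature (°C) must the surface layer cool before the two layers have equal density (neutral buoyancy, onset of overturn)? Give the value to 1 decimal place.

5.3 °C

Neutral buoyancy requires Δρ = 0, i.e. −α(T_deep − T_surf′) + β(S_deep − S_surf) = 0.
T_surf′ = T_deep − (β/α)·ΔS = 9.5 − (7.8 × 10⁻⁴/1.8 × 10⁻⁴)·(+0.98) = 5.253 °C.
Cooling required: 8.0 − (5.253) = 2.747 °C.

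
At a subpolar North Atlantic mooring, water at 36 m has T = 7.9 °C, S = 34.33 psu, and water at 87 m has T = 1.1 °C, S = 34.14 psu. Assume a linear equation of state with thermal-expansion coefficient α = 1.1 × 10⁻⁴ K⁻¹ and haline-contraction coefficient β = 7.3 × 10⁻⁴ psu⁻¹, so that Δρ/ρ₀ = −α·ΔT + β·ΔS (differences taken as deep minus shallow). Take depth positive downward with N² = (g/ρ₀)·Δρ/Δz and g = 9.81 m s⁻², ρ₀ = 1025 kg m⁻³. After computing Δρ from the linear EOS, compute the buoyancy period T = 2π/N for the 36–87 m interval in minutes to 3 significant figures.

ΔT = -6.8 K, ΔS = -0.19 psu (deep − shallow).
Δρ/ρ₀ = −αΔT + βΔS = 7.48 × 10⁻⁴ − 1.387 × 10⁻⁴ = 6.093 × 10⁻⁴, so Δρ ≈ 0.6245 kg m⁻³.
N² = (g/ρ₀)·Δρ/Δz = g·(Δρ/ρ₀)/Δz = 9.81 × 6.093 × 10⁻⁴ / 51 = 1.1720 × 10⁻⁴ s⁻².
N = √(1.1720 × 10⁻⁴) = 0.010826 rad s⁻¹ → T = 2π/N = 580.38 s = 9.6730 min ≈ 9.67 min.

9.67 min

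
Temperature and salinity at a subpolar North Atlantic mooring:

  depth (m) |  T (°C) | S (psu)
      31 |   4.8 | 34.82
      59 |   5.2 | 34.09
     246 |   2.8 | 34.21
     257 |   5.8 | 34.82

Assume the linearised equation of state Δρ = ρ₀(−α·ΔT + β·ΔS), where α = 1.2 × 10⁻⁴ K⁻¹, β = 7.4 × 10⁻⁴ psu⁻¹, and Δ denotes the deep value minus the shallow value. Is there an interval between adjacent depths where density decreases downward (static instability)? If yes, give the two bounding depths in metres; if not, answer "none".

31–59 m

Evaluate Δρ/ρ₀ = −αΔT + βΔS across each adjacent pair:
  31–59 m: −αΔT+βΔS = −(1.2 × 10⁻⁴)(+0.4)+(7.4 × 10⁻⁴)(-0.73) = -5.9 × 10⁻⁴ → UNSTABLE
  59–246 m: −αΔT+βΔS = −(1.2 × 10⁻⁴)(-2.4)+(7.4 × 10⁻⁴)(+0.12) = 3.8 × 10⁻⁴ → stable
  246–257 m: −αΔT+βΔS = −(1.2 × 10⁻⁴)(+3.0)+(7.4 × 10⁻⁴)(+0.61) = 9.1 × 10⁻⁵ → stable
The 31–59 m interval has Δρ < 0: lighter water underlies denser water.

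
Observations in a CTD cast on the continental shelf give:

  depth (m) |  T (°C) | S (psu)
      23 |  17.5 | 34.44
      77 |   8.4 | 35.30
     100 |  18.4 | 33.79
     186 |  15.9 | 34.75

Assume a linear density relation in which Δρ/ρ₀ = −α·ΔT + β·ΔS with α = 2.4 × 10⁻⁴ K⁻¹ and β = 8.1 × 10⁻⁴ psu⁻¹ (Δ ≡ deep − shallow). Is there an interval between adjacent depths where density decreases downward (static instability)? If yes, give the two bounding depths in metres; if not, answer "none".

Evaluate Δρ/ρ₀ = −αΔT + βΔS across each adjacent pair:
  23–77 m: −αΔT+βΔS = −(2.4 × 10⁻⁴)(-9.1)+(8.1 × 10⁻⁴)(+0.86) = 2.9 × 10⁻³ → stable
  77–100 m: −αΔT+βΔS = −(2.4 × 10⁻⁴)(+10.0)+(8.1 × 10⁻⁴)(-1.51) = -3.6 × 10⁻³ → UNSTABLE
  100–186 m: −αΔT+βΔS = −(2.4 × 10⁻⁴)(-2.5)+(8.1 × 10⁻⁴)(+0.96) = 1.4 × 10⁻³ → stable
The 77–100 m interval has Δρ < 0: lighter water underlies denser water.

77–100 m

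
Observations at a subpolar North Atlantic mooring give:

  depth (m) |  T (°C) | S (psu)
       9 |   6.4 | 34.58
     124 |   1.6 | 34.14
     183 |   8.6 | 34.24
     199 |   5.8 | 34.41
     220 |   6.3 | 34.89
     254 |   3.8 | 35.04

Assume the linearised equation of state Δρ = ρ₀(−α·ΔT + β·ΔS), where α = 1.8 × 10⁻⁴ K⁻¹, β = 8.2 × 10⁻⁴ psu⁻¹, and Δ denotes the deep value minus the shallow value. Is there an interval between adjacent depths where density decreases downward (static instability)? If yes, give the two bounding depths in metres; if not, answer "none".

Evaluate Δρ/ρ₀ = −αΔT + βΔS across each adjacent pair:
  9–124 m: −αΔT+βΔS = −(1.8 × 10⁻⁴)(-4.8)+(8.2 × 10⁻⁴)(-0.44) = 5.0 × 10⁻⁴ → stable
  124–183 m: −αΔT+βΔS = −(1.8 × 10⁻⁴)(+7.0)+(8.2 × 10⁻⁴)(+0.10) = -1.2 × 10⁻³ → UNSTABLE
  183–199 m: −αΔT+βΔS = −(1.8 × 10⁻⁴)(-2.8)+(8.2 × 10⁻⁴)(+0.17) = 6.4 × 10⁻⁴ → stable
  199–220 m: −αΔT+βΔS = −(1.8 × 10⁻⁴)(+0.5)+(8.2 × 10⁻⁴)(+0.48) = 3.0 × 10⁻⁴ → stable
  220–254 m: −αΔT+βΔS = −(1.8 × 10⁻⁴)(-2.5)+(8.2 × 10⁻⁴)(+0.15) = 5.7 × 10⁻⁴ → stable
The 124–183 m interval has Δρ < 0: lighter water underlies denser water.

124–183 m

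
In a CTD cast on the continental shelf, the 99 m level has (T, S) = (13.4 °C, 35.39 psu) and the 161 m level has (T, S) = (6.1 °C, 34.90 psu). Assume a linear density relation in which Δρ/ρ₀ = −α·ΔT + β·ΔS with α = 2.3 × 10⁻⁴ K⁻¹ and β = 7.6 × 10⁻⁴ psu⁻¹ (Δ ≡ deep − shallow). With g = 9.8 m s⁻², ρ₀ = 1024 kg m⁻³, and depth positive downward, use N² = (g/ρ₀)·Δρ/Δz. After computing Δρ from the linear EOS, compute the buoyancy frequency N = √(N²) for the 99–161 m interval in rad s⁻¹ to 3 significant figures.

0.0144 rad s⁻¹

ΔT = -7.3 K, ΔS = -0.49 psu (deep − shallow).
Δρ/ρ₀ = −αΔT + βΔS = 1.679 × 10⁻³ − 3.724 × 10⁻⁴ = 1.3066 × 10⁻³, so Δρ ≈ 1.338 kg m⁻³.
N² = (g/ρ₀)·Δρ/Δz = g·(Δρ/ρ₀)/Δz = 9.8 × 1.3066 × 10⁻³ / 62 = 2.0653 × 10⁻⁴ s⁻².
N = √(2.0653 × 10⁻⁴) = 0.014371 rad s⁻¹ ≈ 0.0144 rad s⁻¹.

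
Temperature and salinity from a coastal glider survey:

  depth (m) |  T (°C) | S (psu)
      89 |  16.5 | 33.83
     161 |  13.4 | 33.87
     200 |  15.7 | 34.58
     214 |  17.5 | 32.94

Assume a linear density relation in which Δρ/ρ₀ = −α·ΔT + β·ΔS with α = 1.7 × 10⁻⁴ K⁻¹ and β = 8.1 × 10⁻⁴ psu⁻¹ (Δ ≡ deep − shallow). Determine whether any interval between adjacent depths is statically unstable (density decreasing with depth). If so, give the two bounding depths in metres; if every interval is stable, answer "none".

Evaluate Δρ/ρ₀ = −αΔT + βΔS across each adjacent pair:
  89–161 m: −αΔT+βΔS = −(1.7 × 10⁻⁴)(-3.1)+(8.1 × 10⁻⁴)(+0.04) = 5.6 × 10⁻⁴ → stable
  161–200 m: −αΔT+βΔS = −(1.7 × 10⁻⁴)(+2.3)+(8.1 × 10⁻⁴)(+0.71) = 1.8 × 10⁻⁴ → stable
  200–214 m: −αΔT+βΔS = −(1.7 × 10⁻⁴)(+1.8)+(8.1 × 10⁻⁴)(-1.64) = -1.6 × 10⁻³ → UNSTABLE
The 200–214 m interval has Δρ < 0: lighter water underlies denser water.

200–214 m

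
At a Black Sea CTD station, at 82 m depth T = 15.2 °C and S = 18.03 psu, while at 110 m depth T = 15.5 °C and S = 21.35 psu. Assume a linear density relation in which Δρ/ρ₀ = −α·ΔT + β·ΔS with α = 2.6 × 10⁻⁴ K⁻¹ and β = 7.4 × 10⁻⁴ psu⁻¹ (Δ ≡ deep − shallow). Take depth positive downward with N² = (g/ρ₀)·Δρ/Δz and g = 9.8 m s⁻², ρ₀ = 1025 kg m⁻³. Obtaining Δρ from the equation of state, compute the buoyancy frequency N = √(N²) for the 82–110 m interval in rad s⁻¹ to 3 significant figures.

0.0289 rad s⁻¹

ΔT = +0.3 K, ΔS = +3.32 psu (deep − shallow).
Δρ/ρ₀ = −αΔT + βΔS = -7.80 × 10⁻⁵ + 2.4568 × 10⁻³ = 2.3788 × 10⁻³, so Δρ ≈ 2.438 kg m⁻³.
N² = (g/ρ₀)·Δρ/Δz = g·(Δρ/ρ₀)/Δz = 9.8 × 2.3788 × 10⁻³ / 28 = 8.3258 × 10⁻⁴ s⁻².
N = √(8.3258 × 10⁻⁴) = 0.028854 rad s⁻¹ ≈ 0.0289 rad s⁻¹.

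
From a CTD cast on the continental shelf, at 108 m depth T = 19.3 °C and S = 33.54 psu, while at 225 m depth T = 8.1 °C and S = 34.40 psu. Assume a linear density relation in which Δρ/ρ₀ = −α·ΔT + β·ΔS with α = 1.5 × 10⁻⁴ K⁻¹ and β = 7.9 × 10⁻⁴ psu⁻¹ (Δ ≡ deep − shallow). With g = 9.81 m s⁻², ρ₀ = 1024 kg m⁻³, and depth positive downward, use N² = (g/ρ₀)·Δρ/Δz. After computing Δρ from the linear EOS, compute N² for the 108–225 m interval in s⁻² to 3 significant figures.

1.98 × 10⁻⁴ s⁻²

ΔT = -11.2 K, ΔS = +0.86 psu (deep − shallow).
Δρ/ρ₀ = −αΔT + βΔS = 1.68 × 10⁻³ + 6.794 × 10⁻⁴ = 2.3594 × 10⁻³, so Δρ ≈ 2.416 kg m⁻³.
N² = (g/ρ₀)·Δρ/Δz = g·(Δρ/ρ₀)/Δz = 9.81 × 2.3594 × 10⁻³ / 117 = 1.9783 × 10⁻⁴ s⁻² ≈ 1.98 × 10⁻⁴ s⁻².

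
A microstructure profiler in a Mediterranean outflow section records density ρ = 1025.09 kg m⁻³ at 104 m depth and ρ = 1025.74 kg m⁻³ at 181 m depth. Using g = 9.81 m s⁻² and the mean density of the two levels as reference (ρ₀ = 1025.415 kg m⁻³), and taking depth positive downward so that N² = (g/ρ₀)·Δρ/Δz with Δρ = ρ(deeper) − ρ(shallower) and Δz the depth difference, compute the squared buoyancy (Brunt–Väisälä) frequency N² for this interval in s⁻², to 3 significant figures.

Δρ = 1025.74 − 1025.09 = 0.65 kg m⁻³ over Δz = 181 − 104 = 77 m.
N² = (9.81/1025.415) × (0.65/77) = 8.0759 × 10⁻⁵ s⁻² ≈ 8.08 × 10⁻⁵ s⁻².
A positive N² confirms static stability across the interval.

8.08 × 10⁻⁵ s⁻²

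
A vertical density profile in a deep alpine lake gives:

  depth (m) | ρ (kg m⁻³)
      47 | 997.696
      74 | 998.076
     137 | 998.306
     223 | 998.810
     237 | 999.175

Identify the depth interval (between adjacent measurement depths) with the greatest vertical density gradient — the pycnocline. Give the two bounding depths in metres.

223–237 m

Compute the density gradient over each adjacent pair:
  47–74 m: Δρ/Δz = 0.380/27 = 0.014 kg m⁻⁴
  74–137 m: Δρ/Δz = 0.230/63 = 3.7 × 10⁻³ kg m⁻⁴
  137–223 m: Δρ/Δz = 0.504/86 = 5.9 × 10⁻³ kg m⁻⁴
  223–237 m: Δρ/Δz = 0.365/14 = 0.026 kg m⁻⁴
The largest gradient is in the 223–237 m interval — the pycnocline.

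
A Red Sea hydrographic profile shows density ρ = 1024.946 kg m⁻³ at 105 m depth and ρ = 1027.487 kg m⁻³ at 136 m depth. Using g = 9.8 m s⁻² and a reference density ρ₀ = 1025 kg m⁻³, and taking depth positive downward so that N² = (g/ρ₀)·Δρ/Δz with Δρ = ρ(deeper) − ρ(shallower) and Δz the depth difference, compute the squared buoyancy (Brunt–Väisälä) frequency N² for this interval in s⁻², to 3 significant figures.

7.84 × 10⁻⁴ s⁻²

Δρ = 1027.487 − 1024.946 = 2.541 kg m⁻³ over Δz = 136 − 105 = 31 m.
N² = (9.8/1025) × (2.541/31) = 7.8369 × 10⁻⁴ s⁻² ≈ 7.84 × 10⁻⁴ s⁻².
Since Δρ > 0 the layer is stably stratified.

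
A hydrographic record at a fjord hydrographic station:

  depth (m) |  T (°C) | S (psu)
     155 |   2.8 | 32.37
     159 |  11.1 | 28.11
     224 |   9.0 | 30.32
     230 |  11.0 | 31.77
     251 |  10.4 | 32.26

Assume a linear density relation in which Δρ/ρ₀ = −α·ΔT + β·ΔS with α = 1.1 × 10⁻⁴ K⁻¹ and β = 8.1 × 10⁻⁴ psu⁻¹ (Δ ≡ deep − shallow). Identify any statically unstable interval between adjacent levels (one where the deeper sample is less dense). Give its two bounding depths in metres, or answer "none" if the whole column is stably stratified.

Evaluate Δρ/ρ₀ = −αΔT + βΔS across each adjacent pair:
  155–159 m: −αΔT+βΔS = −(1.1 × 10⁻⁴)(+8.3)+(8.1 × 10⁻⁴)(-4.26) = -4.4 × 10⁻³ → UNSTABLE
  159–224 m: −αΔT+βΔS = −(1.1 × 10⁻⁴)(-2.1)+(8.1 × 10⁻⁴)(+2.21) = 2.0 × 10⁻³ → stable
  224–230 m: −αΔT+βΔS = −(1.1 × 10⁻⁴)(+2.0)+(8.1 × 10⁻⁴)(+1.45) = 9.5 × 10⁻⁴ → stable
  230–251 m: −αΔT+βΔS = −(1.1 × 10⁻⁴)(-0.6)+(8.1 × 10⁻⁴)(+0.49) = 4.6 × 10⁻⁴ → stable
The 155–159 m interval has Δρ < 0: lighter water underlies denser water.

155–159 m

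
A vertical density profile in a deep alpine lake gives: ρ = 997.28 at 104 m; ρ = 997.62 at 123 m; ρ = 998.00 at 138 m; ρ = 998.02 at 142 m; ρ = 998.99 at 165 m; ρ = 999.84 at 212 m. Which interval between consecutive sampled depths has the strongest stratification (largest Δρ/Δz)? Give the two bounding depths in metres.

Compute the density gradient over each adjacent pair:
  104–123 m: Δρ/Δz = 0.34/19 = 0.018 kg m⁻⁴
  123–138 m: Δρ/Δz = 0.38/15 = 0.025 kg m⁻⁴
  138–142 m: Δρ/Δz = 0.02/4 = 5.0 × 10⁻³ kg m⁻⁴
  142–165 m: Δρ/Δz = 0.97/23 = 0.042 kg m⁻⁴
  165–212 m: Δρ/Δz = 0.85/47 = 0.018 kg m⁻⁴
The largest gradient is in the 142–165 m interval — the pycnocline.

142–165 m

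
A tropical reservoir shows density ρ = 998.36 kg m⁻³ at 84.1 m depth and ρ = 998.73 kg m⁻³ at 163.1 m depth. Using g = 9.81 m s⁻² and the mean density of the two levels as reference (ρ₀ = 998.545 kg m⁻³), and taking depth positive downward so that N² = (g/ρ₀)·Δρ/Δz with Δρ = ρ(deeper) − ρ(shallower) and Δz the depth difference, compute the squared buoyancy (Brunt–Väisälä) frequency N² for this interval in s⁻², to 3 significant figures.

4.60 × 10⁻⁵ s⁻²

Δρ = 998.73 − 998.36 = 0.37 kg m⁻³ over Δz = 163.1 − 84.1 = 79 m.
N² = (9.81/998.545) × (0.37/79) = 4.6013 × 10⁻⁵ s⁻² ≈ 4.60 × 10⁻⁵ s⁻².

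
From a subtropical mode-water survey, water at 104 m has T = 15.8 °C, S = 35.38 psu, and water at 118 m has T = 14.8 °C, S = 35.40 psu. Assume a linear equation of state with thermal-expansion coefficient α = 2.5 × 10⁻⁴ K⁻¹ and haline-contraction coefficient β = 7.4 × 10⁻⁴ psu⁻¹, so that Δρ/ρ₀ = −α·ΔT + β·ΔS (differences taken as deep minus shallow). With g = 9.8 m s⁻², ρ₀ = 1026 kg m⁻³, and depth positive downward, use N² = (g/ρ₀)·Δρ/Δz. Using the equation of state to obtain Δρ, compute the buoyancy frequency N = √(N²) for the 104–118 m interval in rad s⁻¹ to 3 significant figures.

ΔT = -1.0 K, ΔS = +0.02 psu (deep − shallow).
Δρ/ρ₀ = −αΔT + βΔS = 2.50 × 10⁻⁴ + 1.48 × 10⁻⁵ = 2.648 × 10⁻⁴, so Δρ ≈ 0.2717 kg m⁻³.
N² = (g/ρ₀)·Δρ/Δz = g·(Δρ/ρ₀)/Δz = 9.8 × 2.648 × 10⁻⁴ / 14 = 1.8536 × 10⁻⁴ s⁻².
N = √(1.8536 × 10⁻⁴) = 0.013615 rad s⁻¹ ≈ 0.0136 rad s⁻¹.

0.0136 rad s⁻¹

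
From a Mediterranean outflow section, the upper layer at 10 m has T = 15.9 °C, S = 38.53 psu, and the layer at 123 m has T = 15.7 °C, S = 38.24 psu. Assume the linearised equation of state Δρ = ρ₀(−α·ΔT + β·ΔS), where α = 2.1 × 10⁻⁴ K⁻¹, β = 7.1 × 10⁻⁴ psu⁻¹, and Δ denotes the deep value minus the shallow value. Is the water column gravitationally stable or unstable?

ΔT = 15.7 − 15.9 = -0.2 K and ΔS = 38.24 − 38.53 = -0.29 psu (deep − shallow).
−αΔT = 4.20 × 10⁻⁵; βΔS = -2.059 × 10⁻⁴; sum Δρ/ρ₀ = -1.639 × 10⁻⁴.
Δρ/ρ₀ < 0, so Δρ < 0: deeper water is lighter → statically unstable; the column would overturn.

unstable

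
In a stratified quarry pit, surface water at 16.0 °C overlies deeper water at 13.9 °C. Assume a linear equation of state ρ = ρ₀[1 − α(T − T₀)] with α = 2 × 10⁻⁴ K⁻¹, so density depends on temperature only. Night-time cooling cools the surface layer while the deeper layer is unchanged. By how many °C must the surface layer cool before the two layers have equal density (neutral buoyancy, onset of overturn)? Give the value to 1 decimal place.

2.1 °C

With temperature the only control, equal density requires T_surf′ = T_deep.
T_surf′ = 13.9 °C.
Cooling required: 16.0 − 13.9 = 2.1 °C.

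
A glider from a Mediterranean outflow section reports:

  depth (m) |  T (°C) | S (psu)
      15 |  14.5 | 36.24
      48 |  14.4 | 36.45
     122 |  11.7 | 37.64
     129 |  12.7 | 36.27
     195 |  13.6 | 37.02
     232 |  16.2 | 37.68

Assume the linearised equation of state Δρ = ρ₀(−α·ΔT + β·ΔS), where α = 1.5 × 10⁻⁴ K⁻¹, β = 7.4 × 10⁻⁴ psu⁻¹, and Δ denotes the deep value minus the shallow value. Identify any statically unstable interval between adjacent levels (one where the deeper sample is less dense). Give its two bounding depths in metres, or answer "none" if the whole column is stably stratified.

Evaluate Δρ/ρ₀ = −αΔT + βΔS across each adjacent pair:
  15–48 m: −αΔT+βΔS = −(1.5 × 10⁻⁴)(-0.1)+(7.4 × 10⁻⁴)(+0.21) = 1.7 × 10⁻⁴ → stable
  48–122 m: −αΔT+βΔS = −(1.5 × 10⁻⁴)(-2.7)+(7.4 × 10⁻⁴)(+1.19) = 1.3 × 10⁻³ → stable
  122–129 m: −αΔT+βΔS = −(1.5 × 10⁻⁴)(+1.0)+(7.4 × 10⁻⁴)(-1.37) = -1.2 × 10⁻³ → UNSTABLE
  129–195 m: −αΔT+βΔS = −(1.5 × 10⁻⁴)(+0.9)+(7.4 × 10⁻⁴)(+0.75) = 4.2 × 10⁻⁴ → stable
  195–232 m: −αΔT+βΔS = −(1.5 × 10⁻⁴)(+2.6)+(7.4 × 10⁻⁴)(+0.66) = 9.8 × 10⁻⁵ → stable
The 122–129 m interval has Δρ < 0: lighter water underlies denser water.

122–129 m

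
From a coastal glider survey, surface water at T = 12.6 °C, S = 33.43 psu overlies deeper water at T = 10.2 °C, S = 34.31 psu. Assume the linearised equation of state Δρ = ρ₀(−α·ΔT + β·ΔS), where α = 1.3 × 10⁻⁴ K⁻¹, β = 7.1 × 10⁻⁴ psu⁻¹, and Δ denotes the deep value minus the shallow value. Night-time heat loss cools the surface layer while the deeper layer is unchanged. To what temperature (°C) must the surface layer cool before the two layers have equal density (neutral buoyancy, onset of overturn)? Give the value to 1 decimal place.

Neutral buoyancy requires Δρ = 0, i.e. −α(T_deep − T_surf′) + β(S_deep − S_surf) = 0.
T_surf′ = T_deep − (β/α)·ΔS = 10.2 − (7.1 × 10⁻⁴/1.3 × 10⁻⁴)·(+0.88) = 5.394 °C.
Cooling required: 12.6 − (5.394) = 7.206 °C.

5.4 °C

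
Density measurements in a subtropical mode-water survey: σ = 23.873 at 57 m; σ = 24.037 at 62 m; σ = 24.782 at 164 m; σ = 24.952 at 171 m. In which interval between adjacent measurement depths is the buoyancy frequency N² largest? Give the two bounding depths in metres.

57–62 m

Compute the density gradient over each adjacent pair:
  57–62 m: Δρ/Δz = 0.164/5 = 0.033 kg m⁻⁴
  62–164 m: Δρ/Δz = 0.745/102 = 7.3 × 10⁻³ kg m⁻⁴
  164–171 m: Δρ/Δz = 0.170/7 = 0.024 kg m⁻⁴
The largest gradient is in the 57–62 m interval — the pycnocline.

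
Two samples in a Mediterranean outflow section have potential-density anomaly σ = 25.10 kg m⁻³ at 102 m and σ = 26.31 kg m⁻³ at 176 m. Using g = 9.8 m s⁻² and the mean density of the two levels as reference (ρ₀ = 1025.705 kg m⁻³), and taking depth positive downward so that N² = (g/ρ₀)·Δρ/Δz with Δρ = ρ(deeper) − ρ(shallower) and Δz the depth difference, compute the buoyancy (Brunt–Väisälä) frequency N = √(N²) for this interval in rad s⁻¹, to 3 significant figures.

Δρ = 1026.31 − 1025.10 = 1.21 kg m⁻³ over Δz = 176 − 102 = 74 m.
N² = (9.8/1025.705) × (1.21/74) = 1.5623 × 10⁻⁴ s⁻².
N = √(1.5623 × 10⁻⁴) = 0.012499 rad s⁻¹ ≈ 0.0125 rad s⁻¹.

0.0125 rad s⁻¹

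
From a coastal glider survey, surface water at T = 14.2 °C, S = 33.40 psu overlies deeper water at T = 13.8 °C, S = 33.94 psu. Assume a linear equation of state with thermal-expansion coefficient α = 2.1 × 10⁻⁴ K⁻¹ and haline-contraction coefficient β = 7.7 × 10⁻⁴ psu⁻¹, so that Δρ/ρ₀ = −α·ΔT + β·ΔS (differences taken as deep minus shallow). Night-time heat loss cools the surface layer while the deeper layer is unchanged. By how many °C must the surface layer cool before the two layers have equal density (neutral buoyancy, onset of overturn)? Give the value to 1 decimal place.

2.4 °C

Neutral buoyancy requires Δρ = 0, i.e. −α(T_deep − T_surf′) + β(S_deep − S_surf) = 0.
T_surf′ = T_deep − (β/α)·ΔS = 13.8 − (7.7 × 10⁻⁴/2.1 × 10⁻⁴)·(+0.54) = 11.820 °C.
Cooling required: 14.2 − (11.820) = 2.380 °C.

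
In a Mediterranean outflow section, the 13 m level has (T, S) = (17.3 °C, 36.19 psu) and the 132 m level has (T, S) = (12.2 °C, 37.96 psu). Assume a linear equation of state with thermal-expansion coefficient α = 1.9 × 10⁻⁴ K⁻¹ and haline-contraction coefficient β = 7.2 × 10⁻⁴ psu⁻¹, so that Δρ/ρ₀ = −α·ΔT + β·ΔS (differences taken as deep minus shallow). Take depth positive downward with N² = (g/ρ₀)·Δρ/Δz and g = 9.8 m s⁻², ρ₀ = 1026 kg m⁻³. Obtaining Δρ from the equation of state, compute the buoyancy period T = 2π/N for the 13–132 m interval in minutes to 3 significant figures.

7.70 min

ΔT = -5.1 K, ΔS = +1.77 psu (deep − shallow).
Δρ/ρ₀ = −αΔT + βΔS = 9.69 × 10⁻⁴ + 1.2744 × 10⁻³ = 2.2434 × 10⁻³, so Δρ ≈ 2.302 kg m⁻³.
N² = (g/ρ₀)·Δρ/Δz = g·(Δρ/ρ₀)/Δz = 9.8 × 2.2434 × 10⁻³ / 119 = 1.8475 × 10⁻⁴ s⁻².
N = √(1.8475 × 10⁻⁴) = 0.013592 rad s⁻¹ → T = 2π/N = 462.27 s = 7.7045 min ≈ 7.70 min.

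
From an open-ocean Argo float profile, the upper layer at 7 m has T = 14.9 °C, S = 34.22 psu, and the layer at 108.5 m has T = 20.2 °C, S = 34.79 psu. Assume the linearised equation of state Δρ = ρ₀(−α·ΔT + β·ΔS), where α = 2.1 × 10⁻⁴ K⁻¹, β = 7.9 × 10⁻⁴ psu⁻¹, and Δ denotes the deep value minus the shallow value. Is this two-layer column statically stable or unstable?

unstable

ΔT = 20.2 − 14.9 = +5.3 K and ΔS = 34.79 − 34.22 = +0.57 psu (deep − shallow).
−αΔT = -1.113 × 10⁻³; βΔS = 4.503 × 10⁻⁴; sum Δρ/ρ₀ = -6.627 × 10⁻⁴.
Δρ/ρ₀ < 0, so Δρ < 0: deeper water is lighter → statically unstable; the column would overturn.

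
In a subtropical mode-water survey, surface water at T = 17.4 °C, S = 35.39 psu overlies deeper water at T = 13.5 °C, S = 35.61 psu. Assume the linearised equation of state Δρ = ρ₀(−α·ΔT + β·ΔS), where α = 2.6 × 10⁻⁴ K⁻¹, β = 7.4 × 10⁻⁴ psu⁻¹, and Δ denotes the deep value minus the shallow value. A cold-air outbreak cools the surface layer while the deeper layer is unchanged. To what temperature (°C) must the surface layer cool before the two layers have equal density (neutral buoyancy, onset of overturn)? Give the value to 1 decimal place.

Neutral buoyancy requires Δρ = 0, i.e. −α(T_deep − T_surf′) + β(S_deep − S_surf) = 0.
T_surf′ = T_deep − (β/α)·ΔS = 13.5 − (7.4 × 10⁻⁴/2.6 × 10⁻⁴)·(+0.22) = 12.874 °C.
Cooling required: 17.4 − (12.874) = 4.526 °C.

12.9 °C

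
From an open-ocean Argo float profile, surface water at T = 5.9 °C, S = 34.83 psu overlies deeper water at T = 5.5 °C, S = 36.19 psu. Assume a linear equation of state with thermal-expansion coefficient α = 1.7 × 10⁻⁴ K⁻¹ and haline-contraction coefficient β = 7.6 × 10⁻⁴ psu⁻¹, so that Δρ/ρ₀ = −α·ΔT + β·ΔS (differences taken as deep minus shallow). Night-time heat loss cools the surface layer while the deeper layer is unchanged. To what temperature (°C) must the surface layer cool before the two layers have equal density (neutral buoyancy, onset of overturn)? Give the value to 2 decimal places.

-0.58 °C

Neutral buoyancy requires Δρ = 0, i.e. −α(T_deep − T_surf′) + β(S_deep − S_surf) = 0.
T_surf′ = T_deep − (β/α)·ΔS = 5.5 − (7.6 × 10⁻⁴/1.7 × 10⁻⁴)·(+1.36) = -0.5800 °C.
Cooling required: 5.9 − (-0.5800) = 6.4800 °C.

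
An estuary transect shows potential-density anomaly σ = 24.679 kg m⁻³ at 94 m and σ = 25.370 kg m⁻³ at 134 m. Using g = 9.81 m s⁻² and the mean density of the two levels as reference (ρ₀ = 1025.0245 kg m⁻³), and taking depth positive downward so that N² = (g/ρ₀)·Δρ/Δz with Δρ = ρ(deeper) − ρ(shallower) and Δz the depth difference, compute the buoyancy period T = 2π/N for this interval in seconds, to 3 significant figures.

489 s

Δρ = 1025.370 − 1024.679 = 0.691 kg m⁻³ over Δz = 134 − 94 = 40 m.
N² = (9.81/1025.0245) × (0.691/40) = 1.6533 × 10⁻⁴ s⁻².
N = √(1.6533 × 10⁻⁴) = 0.012858 rad s⁻¹, so T = 2π/N = 488.66 s ≈ 489 s.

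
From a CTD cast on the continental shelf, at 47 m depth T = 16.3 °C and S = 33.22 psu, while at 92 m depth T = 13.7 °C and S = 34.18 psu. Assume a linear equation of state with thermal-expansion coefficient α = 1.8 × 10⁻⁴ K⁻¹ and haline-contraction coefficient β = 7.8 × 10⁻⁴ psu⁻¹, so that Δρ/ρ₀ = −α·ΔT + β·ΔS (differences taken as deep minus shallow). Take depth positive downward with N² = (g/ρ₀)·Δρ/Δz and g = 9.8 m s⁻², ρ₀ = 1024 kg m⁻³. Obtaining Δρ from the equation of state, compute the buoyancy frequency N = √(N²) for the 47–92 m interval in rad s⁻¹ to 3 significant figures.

0.0163 rad s⁻¹

ΔT = -2.6 K, ΔS = +0.96 psu (deep − shallow).
Δρ/ρ₀ = −αΔT + βΔS = 4.68 × 10⁻⁴ + 7.488 × 10⁻⁴ = 1.2168 × 10⁻³, so Δρ ≈ 1.246 kg m⁻³.
N² = (g/ρ₀)·Δρ/Δz = g·(Δρ/ρ₀)/Δz = 9.8 × 1.2168 × 10⁻³ / 45 = 2.6499 × 10⁻⁴ s⁻².
N = √(2.6499 × 10⁻⁴) = 0.016279 rad s⁻¹ ≈ 0.0163 rad s⁻¹.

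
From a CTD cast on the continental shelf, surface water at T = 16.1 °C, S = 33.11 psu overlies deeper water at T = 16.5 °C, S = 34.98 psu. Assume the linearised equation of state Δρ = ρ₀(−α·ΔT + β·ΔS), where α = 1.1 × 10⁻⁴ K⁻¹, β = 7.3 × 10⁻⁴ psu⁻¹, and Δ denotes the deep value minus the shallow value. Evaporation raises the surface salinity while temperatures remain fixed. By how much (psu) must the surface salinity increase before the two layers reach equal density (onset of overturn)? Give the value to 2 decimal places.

Neutral buoyancy requires −α(T_deep − T_surf) + β(S_deep − S_surf′) = 0.
S_surf′ = S_deep − (α/β)·ΔT = 34.98 − (1.1 × 10⁻⁴/7.3 × 10⁻⁴)·(+0.4) = 34.9197 psu.
Increase required: 34.9197 − 33.11 = 1.8097 psu.

1.81 psu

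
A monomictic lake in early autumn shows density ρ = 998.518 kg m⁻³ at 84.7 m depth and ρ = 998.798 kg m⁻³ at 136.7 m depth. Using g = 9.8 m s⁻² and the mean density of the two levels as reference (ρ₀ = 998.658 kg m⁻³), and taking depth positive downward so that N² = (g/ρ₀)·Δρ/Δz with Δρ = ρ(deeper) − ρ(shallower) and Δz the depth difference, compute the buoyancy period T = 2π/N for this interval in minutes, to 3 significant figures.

Δρ = 998.798 − 998.518 = 0.280 kg m⁻³ over Δz = 136.7 − 84.7 = 52 m.
N² = (9.8/998.658) × (0.280/52) = 5.2840 × 10⁻⁵ s⁻².
N = √(5.2840 × 10⁻⁵) = 7.2691 × 10⁻³ rad s⁻¹, so T = 2π/N = 864.37 s = 14.406 min ≈ 14.4 min.

14.4 min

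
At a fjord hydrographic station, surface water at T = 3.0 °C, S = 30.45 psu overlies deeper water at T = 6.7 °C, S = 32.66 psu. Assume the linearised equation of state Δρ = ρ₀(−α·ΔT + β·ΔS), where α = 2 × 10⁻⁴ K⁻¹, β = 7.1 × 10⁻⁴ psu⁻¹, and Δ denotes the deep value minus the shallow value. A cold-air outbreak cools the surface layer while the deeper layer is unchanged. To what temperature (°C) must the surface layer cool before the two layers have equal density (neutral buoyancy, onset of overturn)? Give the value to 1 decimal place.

-1.1 °C

Neutral buoyancy requires Δρ = 0, i.e. −α(T_deep − T_surf′) + β(S_deep − S_surf) = 0.
T_surf′ = T_deep − (β/α)·ΔS = 6.7 − (7.1 × 10⁻⁴/2 × 10⁻⁴)·(+2.21) = -1.145 °C.
Cooling required: 3.0 − (-1.145) = 4.145 °C.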